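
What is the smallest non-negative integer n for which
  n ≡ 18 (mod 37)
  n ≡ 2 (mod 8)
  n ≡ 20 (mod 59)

The moduli are pairwise coprime; M = 37·8·59 = 17464.
M/37 = 472; 472 ≡ 28 (mod 37); 28·4 ≡ 1, so inverse 4.
M/8 = 2183; 2183 ≡ 7 (mod 8); 7·7 ≡ 1, so inverse 7.
M/59 = 296; 296 ≡ 1 (mod 59), inverse 1.
n ≡ 18·472·4 + 2·2183·7 + 20·296·1 = 70466.
70466 mod 17464 = 610.

610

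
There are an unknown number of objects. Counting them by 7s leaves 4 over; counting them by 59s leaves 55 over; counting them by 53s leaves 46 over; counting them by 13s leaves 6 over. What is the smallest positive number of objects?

From N ≡ 4 (mod 7) write N = 4 + 7t. Substituting into N ≡ 55 (mod 59) gives 7t ≡ 51 (mod 59), and since 7⁻¹ ≡ 17 (mod 59), t ≡ 41. Hence N ≡ 4 + 7·41 = 291 (mod 413).
From N ≡ 291 (mod 413) write N = 291 + 413t. Substituting into N ≡ 46 (mod 53) gives 413t ≡ 20 (mod 53), and since 42⁻¹ ≡ 24 (mod 53), t ≡ 3. Hence N ≡ 291 + 413·3 = 1530 (mod 21889).
From N ≡ 1530 (mod 21889) write N = 1530 + 21889t. Substituting into N ≡ 6 (mod 13) gives 21889t ≡ 10 (mod 13), and since 10⁻¹ ≡ 4 (mod 13), t ≡ 1. Hence N ≡ 1530 + 21889·1 = 23419 (mod 284557).

23419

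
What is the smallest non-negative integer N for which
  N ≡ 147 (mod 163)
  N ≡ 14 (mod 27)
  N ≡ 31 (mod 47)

The moduli are pairwise coprime; M = 163·27·47 = 206847.
M/163 = 1269; 1269 ≡ 128 (mod 163); 128·149 ≡ 1, so inverse 149.
M/27 = 7661; 7661 ≡ 20 (mod 27); 20·23 ≡ 1, so inverse 23.
M/47 = 4401; 4401 ≡ 30 (mod 47); 30·11 ≡ 1, so inverse 11.
N ≡ 147·1269·149 + 14·7661·23 + 31·4401·11 = 31762490.
31762490 mod 206847 = 114899.

114899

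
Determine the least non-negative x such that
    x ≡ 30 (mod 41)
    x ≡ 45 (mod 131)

4499

Combine the congruences pairwise.
From x ≡ 30 (mod 41) write x = 30 + 41t. Substituting into x ≡ 45 (mod 131) gives 41t ≡ 15 (mod 131), and since 41⁻¹ ≡ 16 (mod 131), t ≡ 109. Hence x ≡ 30 + 41·109 = 4499 (mod 5371).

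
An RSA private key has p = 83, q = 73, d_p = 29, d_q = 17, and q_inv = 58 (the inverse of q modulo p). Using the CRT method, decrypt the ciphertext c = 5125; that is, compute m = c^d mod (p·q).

m₁ = c^(d_p) mod p: c ≡ 62 (mod 83), and 62^29 mod 83 = 72.
m₂ = c^(d_q) mod q: c ≡ 15 (mod 73), and 15^17 mod 73 = 42.
h = q_inv·(m₁ − m₂) mod p = 58·(72 − 42) mod 83 = 80.
m = m₂ + h·q = 42 + 80·73 = 5882.

5882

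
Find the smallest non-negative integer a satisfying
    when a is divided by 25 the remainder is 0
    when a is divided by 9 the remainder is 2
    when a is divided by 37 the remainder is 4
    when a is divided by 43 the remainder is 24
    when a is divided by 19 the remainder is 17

Combine the congruences pairwise.
From a ≡ 0 (mod 25) write a = 0 + 25t. Substituting into a ≡ 2 (mod 9) gives 25t ≡ 2 (mod 9), and since 7⁻¹ ≡ 4 (mod 9), t ≡ 8. Hence a ≡ 0 + 25·8 = 200 (mod 225).
From a ≡ 200 (mod 225) write a = 200 + 225t. Substituting into a ≡ 4 (mod 37) gives 225t ≡ 26 (mod 37), and since 3⁻¹ ≡ 25 (mod 37), t ≡ 21. Hence a ≡ 200 + 225·21 = 4925 (mod 8325).
From a ≡ 4925 (mod 8325) write a = 4925 + 8325t. Substituting into a ≡ 24 (mod 43) gives 8325t ≡ 1 (mod 43), and since 26⁻¹ ≡ 5 (mod 43), t ≡ 5. Hence a ≡ 4925 + 8325·5 = 46550 (mod 357975).
From a ≡ 46550 (mod 357975) write a = 46550 + 357975t. Substituting into a ≡ 17 (mod 19) gives 357975t ≡ 17 (mod 19), and since 15⁻¹ ≡ 14 (mod 19), t ≡ 10. Hence a ≡ 46550 + 357975·10 = 3626300 (mod 6801525).

3626300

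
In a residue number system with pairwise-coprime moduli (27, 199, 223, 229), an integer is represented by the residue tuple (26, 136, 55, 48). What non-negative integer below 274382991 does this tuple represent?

The moduli are pairwise coprime; N = 27·199·223·229 = 274382991.
N/27 = 10162333; 10162333 ≡ 19 (mod 27); 19·10 ≡ 1, so inverse 10.
N/199 = 1378809; 1378809 ≡ 137 (mod 199); 137·138 ≡ 1, so inverse 138.
N/223 = 1230417; 1230417 ≡ 126 (mod 223); 126·200 ≡ 1, so inverse 200.
N/229 = 1198179; 1198179 ≡ 51 (mod 229); 51·9 ≡ 1, so inverse 9.
x ≡ 26·10162333·10 + 136·1378809·138 + 55·1230417·200 + 48·1198179·9 = 42571894220.
42571894220 mod 274382991 = 42530615.

42530615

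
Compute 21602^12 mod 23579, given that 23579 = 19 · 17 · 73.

Mod 19: 21602 ≡ 18; 18^12 ≡ 1 (mod 19).
Mod 17: 21602 ≡ 12; 12^12 ≡ 4 (mod 17).
Mod 73: 21602 ≡ 67; 67^12 ≡ 8 (mod 73).
Combine by CRT: x ≡ 1 (mod 19), x ≡ 4 (mod 17), x ≡ 8 (mod 73) ⇒ x ≡ 6651 (mod 23579).

6651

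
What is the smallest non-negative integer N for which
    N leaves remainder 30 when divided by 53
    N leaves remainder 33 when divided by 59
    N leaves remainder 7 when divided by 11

The moduli are pairwise coprime; M = 53·59·11 = 34397.
M/53 = 649; 649 ≡ 13 (mod 53); 13·49 ≡ 1, so inverse 49.
M/59 = 583; 583 ≡ 52 (mod 59); 52·42 ≡ 1, so inverse 42.
M/11 = 3127; 3127 ≡ 3 (mod 11); 3·4 ≡ 1, so inverse 4.
N ≡ 30·649·49 + 33·583·42 + 7·3127·4 = 1849624.
1849624 mod 34397 = 26583.

26583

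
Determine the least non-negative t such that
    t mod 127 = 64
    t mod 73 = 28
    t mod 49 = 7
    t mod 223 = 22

66850070

The moduli are pairwise coprime; N = 127·73·49·223 = 101304217.
N/127 = 797671; 797671 ≡ 111 (mod 127); 111·119 ≡ 1, so inverse 119.
N/73 = 1387729; 1387729 ≡ 72 (mod 73); 72·72 ≡ 1, so inverse 72.
N/49 = 2067433; 2067433 ≡ 25 (mod 49); 25·2 ≡ 1, so inverse 2.
N/223 = 454279; 454279 ≡ 28 (mod 223); 28·8 ≡ 1, so inverse 8.
t ≡ 64·797671·119 + 28·1387729·72 + 7·2067433·2 + 22·454279·8 = 8981621166.
8981621166 mod 101304217 = 66850070.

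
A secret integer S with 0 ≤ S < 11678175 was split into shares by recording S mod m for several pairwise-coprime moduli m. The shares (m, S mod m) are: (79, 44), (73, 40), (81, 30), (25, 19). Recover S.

4179144

Combine the congruences pairwise.
From S ≡ 44 (mod 79) write S = 44 + 79t. Substituting into S ≡ 40 (mod 73) gives 79t ≡ 69 (mod 73), and since 6⁻¹ ≡ 61 (mod 73), t ≡ 48. Hence S ≡ 44 + 79·48 = 3836 (mod 5767).
From S ≡ 3836 (mod 5767) write S = 3836 + 5767t. Substituting into S ≡ 30 (mod 81) gives 5767t ≡ 1 (mod 81), and since 16⁻¹ ≡ 76 (mod 81), t ≡ 76. Hence S ≡ 3836 + 5767·76 = 442128 (mod 467127).
From S ≡ 442128 (mod 467127) write S = 442128 + 467127t. Substituting into S ≡ 19 (mod 25) gives 467127t ≡ 16 (mod 25), and since 2⁻¹ ≡ 13 (mod 25), t ≡ 8. Hence S ≡ 442128 + 467127·8 = 4179144 (mod 11678175).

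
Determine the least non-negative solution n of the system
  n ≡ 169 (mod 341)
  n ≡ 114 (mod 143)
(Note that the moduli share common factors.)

Combine the congruences pairwise.
gcd(341, 143) = 11 and 11 | (114 − 169), so the pair is consistent; merging gives n ≡ 4261 (mod 4433), where 4433 = lcm(341, 143).
The solution is unique modulo lcm(341, 143) = 4433.

4261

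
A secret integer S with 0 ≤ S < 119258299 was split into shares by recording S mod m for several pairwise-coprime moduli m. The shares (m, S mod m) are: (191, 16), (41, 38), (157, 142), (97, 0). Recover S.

From S ≡ 16 (mod 191) write S = 16 + 191t. Substituting into S ≡ 38 (mod 41) gives 191t ≡ 22 (mod 41), and since 27⁻¹ ≡ 38 (mod 41), t ≡ 16. Hence S ≡ 16 + 191·16 = 3072 (mod 7831).
From S ≡ 3072 (mod 7831) write S = 3072 + 7831t. Substituting into S ≡ 142 (mod 157) gives 7831t ≡ 53 (mod 157), and since 138⁻¹ ≡ 33 (mod 157), t ≡ 22. Hence S ≡ 3072 + 7831·22 = 175354 (mod 1229467).
From S ≡ 175354 (mod 1229467) write S = 175354 + 1229467t. Substituting into S ≡ 0 (mod 97) gives 1229467t ≡ 22 (mod 97), and since 89⁻¹ ≡ 12 (mod 97), t ≡ 70. Hence S ≡ 175354 + 1229467·70 = 86238044 (mod 119258299).

86238044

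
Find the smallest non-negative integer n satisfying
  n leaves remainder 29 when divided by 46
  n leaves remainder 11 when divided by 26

Combine the congruences pairwise.
gcd(46, 26) = 2 and 2 | (11 − 29), so the pair is consistent; merging gives n ≡ 167 (mod 598), where 598 = lcm(46, 26).
The solution is unique modulo lcm(46, 26) = 598.

167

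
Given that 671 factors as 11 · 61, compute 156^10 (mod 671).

1

Mod 11: 156 ≡ 2; since 10 | 10, by Fermat 2^10 ≡ 1 (mod 11).
Mod 61: 156 ≡ 34; 34^10 ≡ 1 (mod 61).
Combine by CRT: x ≡ 1 (mod 11), x ≡ 1 (mod 61) ⇒ x ≡ 1 (mod 671).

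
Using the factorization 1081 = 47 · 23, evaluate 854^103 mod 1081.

1024

Mod 47: 854 ≡ 8; by Fermat, exponent reduces to 103 mod 46 = 11; 8^11 ≡ 37 (mod 47).
Mod 23: 854 ≡ 3; by Fermat, exponent reduces to 103 mod 22 = 15; 3^15 ≡ 12 (mod 23).
Combine by CRT: x ≡ 37 (mod 47), x ≡ 12 (mod 23) ⇒ x ≡ 1024 (mod 1081).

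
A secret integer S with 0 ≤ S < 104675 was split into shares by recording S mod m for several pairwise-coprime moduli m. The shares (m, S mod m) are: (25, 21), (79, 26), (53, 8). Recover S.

99171

The moduli are pairwise coprime; N = 25·79·53 = 104675.
N/25 = 4187; 4187 ≡ 12 (mod 25); 12·23 ≡ 1, so inverse 23.
N/79 = 1325; 1325 ≡ 61 (mod 79); 61·57 ≡ 1, so inverse 57.
N/53 = 1975; 1975 ≡ 14 (mod 53); 14·19 ≡ 1, so inverse 19.
S ≡ 21·4187·23 + 26·1325·57 + 8·1975·19 = 4286171.
4286171 mod 104675 = 99171.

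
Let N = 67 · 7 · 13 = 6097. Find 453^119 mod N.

Mod 67: 453 ≡ 51; by Fermat, exponent reduces to 119 mod 66 = 53; 51^53 ≡ 31 (mod 67).
Mod 7: 453 ≡ 5; by Fermat, exponent reduces to 119 mod 6 = 5; 5^5 ≡ 3 (mod 7).
Mod 13: 453 ≡ 11; by Fermat, exponent reduces to 119 mod 12 = 11; 11^11 ≡ 6 (mod 13).
Combine by CRT: x ≡ 31 (mod 67), x ≡ 3 (mod 7), x ≡ 6 (mod 13) ⇒ x ≡ 500 (mod 6097).

500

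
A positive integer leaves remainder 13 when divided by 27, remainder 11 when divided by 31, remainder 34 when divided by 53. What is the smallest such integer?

39784

Combine the congruences pairwise.
From n ≡ 13 (mod 27) write n = 13 + 27t. Substituting into n ≡ 11 (mod 31) gives 27t ≡ 29 (mod 31), and since 27⁻¹ ≡ 23 (mod 31), t ≡ 16. Hence n ≡ 13 + 27·16 = 445 (mod 837).
From n ≡ 445 (mod 837) write n = 445 + 837t. Substituting into n ≡ 34 (mod 53) gives 837t ≡ 13 (mod 53), and since 42⁻¹ ≡ 24 (mod 53), t ≡ 47. Hence n ≡ 445 + 837·47 = 39784 (mod 44361).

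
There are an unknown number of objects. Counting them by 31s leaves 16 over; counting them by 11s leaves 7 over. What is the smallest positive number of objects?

From N ≡ 16 (mod 31) write N = 16 + 31t. Substituting into N ≡ 7 (mod 11) gives 31t ≡ 2 (mod 11), and since 9⁻¹ ≡ 5 (mod 11), t ≡ 10. Hence N ≡ 16 + 31·10 = 326 (mod 341).

326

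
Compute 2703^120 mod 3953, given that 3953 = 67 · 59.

3372

Mod 67: 2703 ≡ 23; by Fermat, exponent reduces to 120 mod 66 = 54; 23^54 ≡ 22 (mod 67).
Mod 59: 2703 ≡ 48; by Fermat, exponent reduces to 120 mod 58 = 4; 48^4 ≡ 9 (mod 59).
Combine by CRT: x ≡ 22 (mod 67), x ≡ 9 (mod 59) ⇒ x ≡ 3372 (mod 3953).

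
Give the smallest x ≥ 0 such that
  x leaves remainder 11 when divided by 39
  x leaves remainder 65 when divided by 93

1181

gcd(39, 93) = 3 and 3 | (65 − 11), so the pair is consistent; merging gives x ≡ 1181 (mod 1209), where 1209 = lcm(39, 93).
The solution is unique modulo lcm(39, 93) = 1209.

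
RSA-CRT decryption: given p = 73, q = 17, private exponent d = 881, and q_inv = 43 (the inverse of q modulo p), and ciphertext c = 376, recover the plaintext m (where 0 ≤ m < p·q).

920

d_p = d mod (p−1) = 881 mod 72 = 17; d_q = d mod (q−1) = 1.
m₁ = c^(d_p) mod p: c ≡ 11 (mod 73), and 11^17 mod 73 = 44.
m₂ = c^(d_q) mod q: c ≡ 2 (mod 17), and 2^1 mod 17 = 2.
h = q_inv·(m₁ − m₂) mod p = 43·(44 − 2) mod 73 = 54.
m = m₂ + h·q = 2 + 54·17 = 920.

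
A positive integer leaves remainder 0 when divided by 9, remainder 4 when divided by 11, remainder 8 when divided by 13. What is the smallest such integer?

1269

The moduli are pairwise coprime; N = 9·11·13 = 1287.
N/9 = 143; 143 ≡ 8 (mod 9); 8·8 ≡ 1, so inverse 8.
N/11 = 117; 117 ≡ 7 (mod 11); 7·8 ≡ 1, so inverse 8.
N/13 = 99; 99 ≡ 8 (mod 13); 8·5 ≡ 1, so inverse 5.
x ≡ 0·143·8 + 4·117·8 + 8·99·5 = 7704.
7704 mod 1287 = 1269.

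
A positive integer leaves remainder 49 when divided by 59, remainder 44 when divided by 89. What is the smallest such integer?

From m ≡ 49 (mod 59) write m = 49 + 59t. Substituting into m ≡ 44 (mod 89) gives 59t ≡ 84 (mod 89), and since 59⁻¹ ≡ 86 (mod 89), t ≡ 15. Hence m ≡ 49 + 59·15 = 934 (mod 5251).

934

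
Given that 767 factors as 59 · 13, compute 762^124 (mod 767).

222

Mod 59: 762 ≡ 54; by Fermat, exponent reduces to 124 mod 58 = 8; 54^8 ≡ 45 (mod 59).
Mod 13: 762 ≡ 8; by Fermat, exponent reduces to 124 mod 12 = 4; 8^4 ≡ 1 (mod 13).
Combine by CRT: x ≡ 45 (mod 59), x ≡ 1 (mod 13) ⇒ x ≡ 222 (mod 767).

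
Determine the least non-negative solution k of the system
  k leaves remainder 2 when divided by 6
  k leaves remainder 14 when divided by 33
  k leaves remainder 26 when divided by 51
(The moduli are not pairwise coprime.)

gcd(6, 33) = 3 and 3 | (14 − 2), so the pair is consistent; merging gives k ≡ 14 (mod 66), where 66 = lcm(6, 33).
gcd(66, 51) = 3 and 3 | (26 − 14), so the pair is consistent; merging gives k ≡ 740 (mod 1122), where 1122 = lcm(66, 51).
The solution is unique modulo lcm(6, 33, 51) = 1122.

740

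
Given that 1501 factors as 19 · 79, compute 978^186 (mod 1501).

220

Mod 19: 978 ≡ 9; by Fermat, exponent reduces to 186 mod 18 = 6; 9^6 ≡ 11 (mod 19).
Mod 79: 978 ≡ 30; by Fermat, exponent reduces to 186 mod 78 = 30; 30^30 ≡ 62 (mod 79).
Combine by CRT: x ≡ 11 (mod 19), x ≡ 62 (mod 79) ⇒ x ≡ 220 (mod 1501).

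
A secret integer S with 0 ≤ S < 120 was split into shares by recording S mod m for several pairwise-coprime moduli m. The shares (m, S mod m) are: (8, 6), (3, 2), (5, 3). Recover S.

From S ≡ 6 (mod 8) write S = 6 + 8t. Substituting into S ≡ 2 (mod 3) gives 8t ≡ 2 (mod 3), and since 2⁻¹ ≡ 2 (mod 3), t ≡ 1. Hence S ≡ 6 + 8·1 = 14 (mod 24).
From S ≡ 14 (mod 24) write S = 14 + 24t. Substituting into S ≡ 3 (mod 5) gives 24t ≡ 4 (mod 5), and since 4⁻¹ ≡ 4 (mod 5), t ≡ 1. Hence S ≡ 14 + 24·1 = 38 (mod 120).

38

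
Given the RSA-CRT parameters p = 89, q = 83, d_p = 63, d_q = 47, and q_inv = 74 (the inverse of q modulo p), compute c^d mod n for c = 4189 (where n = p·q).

m₁ = c^(d_p) mod p: c ≡ 6 (mod 89), and 6^63 mod 89 = 60.
m₂ = c^(d_q) mod q: c ≡ 39 (mod 83), and 39^47 mod 83 = 71.
h = q_inv·(m₁ − m₂) mod p = 74·(60 − 71) mod 89 = 76.
m = m₂ + h·q = 71 + 76·83 = 6379.

6379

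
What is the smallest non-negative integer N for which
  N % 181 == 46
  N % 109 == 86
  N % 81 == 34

From N ≡ 46 (mod 181) write N = 46 + 181t. Substituting into N ≡ 86 (mod 109) gives 181t ≡ 40 (mod 109), and since 72⁻¹ ≡ 53 (mod 109), t ≡ 49. Hence N ≡ 46 + 181·49 = 8915 (mod 19729).
From N ≡ 8915 (mod 19729) write N = 8915 + 19729t. Substituting into N ≡ 34 (mod 81) gives 19729t ≡ 29 (mod 81), and since 46⁻¹ ≡ 37 (mod 81), t ≡ 20. Hence N ≡ 8915 + 19729·20 = 403495 (mod 1598049).

403495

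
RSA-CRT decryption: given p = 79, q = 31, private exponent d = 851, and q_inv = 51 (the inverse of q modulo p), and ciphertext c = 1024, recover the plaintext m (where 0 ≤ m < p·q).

1520

d_p = d mod (p−1) = 851 mod 78 = 71; d_q = d mod (q−1) = 11.
m₁ = c^(d_p) mod p: c ≡ 76 (mod 79), and 76^71 mod 79 = 19.
m₂ = c^(d_q) mod q: c ≡ 1 (mod 31), and 1^11 mod 31 = 1.
h = q_inv·(m₁ − m₂) mod p = 51·(19 − 1) mod 79 = 49.
m = m₂ + h·q = 1 + 49·31 = 1520.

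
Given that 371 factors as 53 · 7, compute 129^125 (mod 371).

341

Mod 53: 129 ≡ 23; by Fermat, exponent reduces to 125 mod 52 = 21; 23^21 ≡ 23 (mod 53).
Mod 7: 129 ≡ 3; by Fermat, exponent reduces to 125 mod 6 = 5; 3^5 ≡ 5 (mod 7).
Combine by CRT: x ≡ 23 (mod 53), x ≡ 5 (mod 7) ⇒ x ≡ 341 (mod 371).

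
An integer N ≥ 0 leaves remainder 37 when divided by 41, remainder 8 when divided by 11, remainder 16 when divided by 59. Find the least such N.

17421

Combine the congruences pairwise.
From N ≡ 37 (mod 41) write N = 37 + 41t. Substituting into N ≡ 8 (mod 11) gives 41t ≡ 4 (mod 11), and since 8⁻¹ ≡ 7 (mod 11), t ≡ 6. Hence N ≡ 37 + 41·6 = 283 (mod 451).
From N ≡ 283 (mod 451) write N = 283 + 451t. Substituting into N ≡ 16 (mod 59) gives 451t ≡ 28 (mod 59), and since 38⁻¹ ≡ 14 (mod 59), t ≡ 38. Hence N ≡ 283 + 451·38 = 17421 (mod 26609).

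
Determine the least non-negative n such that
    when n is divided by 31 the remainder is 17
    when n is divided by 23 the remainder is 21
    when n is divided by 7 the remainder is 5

The moduli are pairwise coprime; M = 31·23·7 = 4991.
M/31 = 161; 161 ≡ 6 (mod 31); 6·26 ≡ 1, so inverse 26.
M/23 = 217; 217 ≡ 10 (mod 23); 10·7 ≡ 1, so inverse 7.
M/7 = 713; 713 ≡ 6 (mod 7); 6·6 ≡ 1, so inverse 6.
n ≡ 17·161·26 + 21·217·7 + 5·713·6 = 124451.
124451 mod 4991 = 4667.

4667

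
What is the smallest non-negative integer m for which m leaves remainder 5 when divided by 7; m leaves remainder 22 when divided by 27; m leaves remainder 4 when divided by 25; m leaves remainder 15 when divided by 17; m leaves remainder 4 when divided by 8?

342004

From m ≡ 5 (mod 7) write m = 5 + 7t. Substituting into m ≡ 22 (mod 27) gives 7t ≡ 17 (mod 27), and since 7⁻¹ ≡ 4 (mod 27), t ≡ 14. Hence m ≡ 5 + 7·14 = 103 (mod 189).
From m ≡ 103 (mod 189) write m = 103 + 189t. Substituting into m ≡ 4 (mod 25) gives 189t ≡ 1 (mod 25), and since 14⁻¹ ≡ 9 (mod 25), t ≡ 9. Hence m ≡ 103 + 189·9 = 1804 (mod 4725).
From m ≡ 1804 (mod 4725) write m = 1804 + 4725t. Substituting into m ≡ 15 (mod 17) gives 4725t ≡ 13 (mod 17), and since 16⁻¹ ≡ 16 (mod 17), t ≡ 4. Hence m ≡ 1804 + 4725·4 = 20704 (mod 80325).
From m ≡ 20704 (mod 80325) write m = 20704 + 80325t. Substituting into m ≡ 4 (mod 8) gives 80325t ≡ 4 (mod 8), and since 5⁻¹ ≡ 5 (mod 8), t ≡ 4. Hence m ≡ 20704 + 80325·4 = 342004 (mod 642600).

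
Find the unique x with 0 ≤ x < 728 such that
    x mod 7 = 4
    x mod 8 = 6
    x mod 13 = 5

382

From x ≡ 4 (mod 7) write x = 4 + 7t. Substituting into x ≡ 6 (mod 8) gives 7t ≡ 2 (mod 8), and since 7⁻¹ ≡ 7 (mod 8), t ≡ 6. Hence x ≡ 4 + 7·6 = 46 (mod 56).
From x ≡ 46 (mod 56) write x = 46 + 56t. Substituting into x ≡ 5 (mod 13) gives 56t ≡ 11 (mod 13), and since 4⁻¹ ≡ 10 (mod 13), t ≡ 6. Hence x ≡ 46 + 56·6 = 382 (mod 728).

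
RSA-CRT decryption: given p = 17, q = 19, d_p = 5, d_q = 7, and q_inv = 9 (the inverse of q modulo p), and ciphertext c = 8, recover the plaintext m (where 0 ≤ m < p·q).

179

m₁ = c^(d_p) mod p: c ≡ 8 (mod 17), and 8^5 mod 17 = 9.
m₂ = c^(d_q) mod q: c ≡ 8 (mod 19), and 8^7 mod 19 = 8.
h = q_inv·(m₁ − m₂) mod p = 9·(9 − 8) mod 17 = 9.
m = m₂ + h·q = 8 + 9·19 = 179.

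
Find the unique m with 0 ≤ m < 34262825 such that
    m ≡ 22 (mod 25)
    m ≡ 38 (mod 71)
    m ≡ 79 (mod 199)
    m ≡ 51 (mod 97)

The moduli are pairwise coprime; N = 25·71·199·97 = 34262825.
N/25 = 1370513; 1370513 ≡ 13 (mod 25); 13·2 ≡ 1, so inverse 2.
N/71 = 482575; 482575 ≡ 59 (mod 71); 59·65 ≡ 1, so inverse 65.
N/199 = 172175; 172175 ≡ 40 (mod 199); 40·5 ≡ 1, so inverse 5.
N/97 = 353225; 353225 ≡ 48 (mod 97); 48·95 ≡ 1, so inverse 95.
m ≡ 22·1370513·2 + 38·482575·65 + 79·172175·5 + 51·353225·95 = 3031647072.
3031647072 mod 34262825 = 16518472.

16518472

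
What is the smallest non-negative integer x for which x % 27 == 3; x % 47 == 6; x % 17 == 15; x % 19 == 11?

171885

Combine the congruences pairwise.
From x ≡ 3 (mod 27) write x = 3 + 27t. Substituting into x ≡ 6 (mod 47) gives 27t ≡ 3 (mod 47), and since 27⁻¹ ≡ 7 (mod 47), t ≡ 21. Hence x ≡ 3 + 27·21 = 570 (mod 1269).
From x ≡ 570 (mod 1269) write x = 570 + 1269t. Substituting into x ≡ 15 (mod 17) gives 1269t ≡ 6 (mod 17), and since 11⁻¹ ≡ 14 (mod 17), t ≡ 16. Hence x ≡ 570 + 1269·16 = 20874 (mod 21573).
From x ≡ 20874 (mod 21573) write x = 20874 + 21573t. Substituting into x ≡ 11 (mod 19) gives 21573t ≡ 18 (mod 19), and since 8⁻¹ ≡ 12 (mod 19), t ≡ 7. Hence x ≡ 20874 + 21573·7 = 171885 (mod 409887).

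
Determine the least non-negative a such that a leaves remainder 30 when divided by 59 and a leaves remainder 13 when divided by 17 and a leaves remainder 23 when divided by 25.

6048

Combine the congruences pairwise.
From a ≡ 30 (mod 59) write a = 30 + 59t. Substituting into a ≡ 13 (mod 17) gives 59t ≡ 0 (mod 17), and since 8⁻¹ ≡ 15 (mod 17), t ≡ 0. Hence a ≡ 30 + 59·0 = 30 (mod 1003).
From a ≡ 30 (mod 1003) write a = 30 + 1003t. Substituting into a ≡ 23 (mod 25) gives 1003t ≡ 18 (mod 25), and since 3⁻¹ ≡ 17 (mod 25), t ≡ 6. Hence a ≡ 30 + 1003·6 = 6048 (mod 25075).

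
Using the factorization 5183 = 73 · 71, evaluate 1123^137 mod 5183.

Mod 73: 1123 ≡ 28; by Fermat, exponent reduces to 137 mod 72 = 65; 28^65 ≡ 20 (mod 73).
Mod 71: 1123 ≡ 58; by Fermat, exponent reduces to 137 mod 70 = 67; 58^67 ≡ 18 (mod 71).
Combine by CRT: x ≡ 20 (mod 73), x ≡ 18 (mod 71) ⇒ x ≡ 5130 (mod 5183).

5130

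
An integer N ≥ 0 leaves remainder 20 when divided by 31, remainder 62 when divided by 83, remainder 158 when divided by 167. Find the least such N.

From N ≡ 20 (mod 31) write N = 20 + 31t. Substituting into N ≡ 62 (mod 83) gives 31t ≡ 42 (mod 83), and since 31⁻¹ ≡ 75 (mod 83), t ≡ 79. Hence N ≡ 20 + 31·79 = 2469 (mod 2573).
From N ≡ 2469 (mod 2573) write N = 2469 + 2573t. Substituting into N ≡ 158 (mod 167) gives 2573t ≡ 27 (mod 167), and since 68⁻¹ ≡ 140 (mod 167), t ≡ 106. Hence N ≡ 2469 + 2573·106 = 275207 (mod 429691).

275207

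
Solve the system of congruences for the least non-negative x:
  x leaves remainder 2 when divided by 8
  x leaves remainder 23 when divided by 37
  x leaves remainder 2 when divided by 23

The moduli are pairwise coprime; N = 8·37·23 = 6808.
N/8 = 851; 851 ≡ 3 (mod 8); 3·3 ≡ 1, so inverse 3.
N/37 = 184; 184 ≡ 36 (mod 37); 36·36 ≡ 1, so inverse 36.
N/23 = 296; 296 ≡ 20 (mod 23); 20·15 ≡ 1, so inverse 15.
x ≡ 2·851·3 + 23·184·36 + 2·296·15 = 166338.
166338 mod 6808 = 2946.

2946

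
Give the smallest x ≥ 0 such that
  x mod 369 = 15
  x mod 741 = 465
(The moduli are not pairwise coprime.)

Combine the congruences pairwise.
gcd(369, 741) = 3 and 3 | (465 − 15), so the pair is consistent; merging gives x ≡ 71601 (mod 91143), where 91143 = lcm(369, 741).
The solution is unique modulo lcm(369, 741) = 91143.

71601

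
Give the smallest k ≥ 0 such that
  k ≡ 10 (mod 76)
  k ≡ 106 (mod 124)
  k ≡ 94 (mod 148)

11638

Combine the congruences pairwise.
gcd(76, 124) = 4 and 4 | (106 − 10), so the pair is consistent; merging gives k ≡ 2214 (mod 2356), where 2356 = lcm(76, 124).
gcd(2356, 148) = 4 and 4 | (94 − 2214), so the pair is consistent; merging gives k ≡ 11638 (mod 87172), where 87172 = lcm(2356, 148).
The solution is unique modulo lcm(76, 124, 148) = 87172.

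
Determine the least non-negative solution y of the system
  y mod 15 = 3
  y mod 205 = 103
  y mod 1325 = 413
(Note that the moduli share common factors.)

18963

gcd(15, 205) = 5 and 5 | (103 − 3), so the pair is consistent; merging gives y ≡ 513 (mod 615), where 615 = lcm(15, 205).
gcd(615, 1325) = 5 and 5 | (413 − 513), so the pair is consistent; merging gives y ≡ 18963 (mod 162975), where 162975 = lcm(615, 1325).
The solution is unique modulo lcm(15, 205, 1325) = 162975.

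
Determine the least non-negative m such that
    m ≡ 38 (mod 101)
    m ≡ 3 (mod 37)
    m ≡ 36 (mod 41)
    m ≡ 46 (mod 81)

From m ≡ 38 (mod 101) write m = 38 + 101t. Substituting into m ≡ 3 (mod 37) gives 101t ≡ 2 (mod 37), and since 27⁻¹ ≡ 11 (mod 37), t ≡ 22. Hence m ≡ 38 + 101·22 = 2260 (mod 3737).
From m ≡ 2260 (mod 3737) write m = 2260 + 3737t. Substituting into m ≡ 36 (mod 41) gives 3737t ≡ 31 (mod 41), and since 6⁻¹ ≡ 7 (mod 41), t ≡ 12. Hence m ≡ 2260 + 3737·12 = 47104 (mod 153217).
From m ≡ 47104 (mod 153217) write m = 47104 + 153217t. Substituting into m ≡ 46 (mod 81) gives 153217t ≡ 3 (mod 81), and since 46⁻¹ ≡ 37 (mod 81), t ≡ 30. Hence m ≡ 47104 + 153217·30 = 4643614 (mod 12410577).

4643614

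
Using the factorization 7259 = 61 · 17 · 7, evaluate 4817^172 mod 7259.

Mod 61: 4817 ≡ 59; by Fermat, exponent reduces to 172 mod 60 = 52; 59^52 ≡ 56 (mod 61).
Mod 17: 4817 ≡ 6; by Fermat, exponent reduces to 172 mod 16 = 12; 6^12 ≡ 13 (mod 17).
Mod 7: 4817 ≡ 1; by Fermat, exponent reduces to 172 mod 6 = 4; 1^4 ≡ 1 (mod 7).
Combine by CRT: x ≡ 56 (mod 61), x ≡ 13 (mod 17), x ≡ 1 (mod 7) ⇒ x ≡ 2801 (mod 7259).

2801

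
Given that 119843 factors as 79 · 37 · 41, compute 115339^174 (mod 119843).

Mod 79: 115339 ≡ 78; by Fermat, exponent reduces to 174 mod 78 = 18; 78^18 ≡ 1 (mod 79).
Mod 37: 115339 ≡ 10; by Fermat, exponent reduces to 174 mod 36 = 30; 10^30 ≡ 1 (mod 37).
Mod 41: 115339 ≡ 6; by Fermat, exponent reduces to 174 mod 40 = 14; 6^14 ≡ 21 (mod 41).
Combine by CRT: x ≡ 1 (mod 79), x ≡ 1 (mod 37), x ≡ 21 (mod 41) ⇒ x ≡ 84768 (mod 119843).

84768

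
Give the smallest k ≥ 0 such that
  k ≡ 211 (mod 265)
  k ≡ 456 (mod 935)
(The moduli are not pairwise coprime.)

35986

gcd(265, 935) = 5 and 5 | (456 − 211), so the pair is consistent; merging gives k ≡ 35986 (mod 49555), where 49555 = lcm(265, 935).
The solution is unique modulo lcm(265, 935) = 49555.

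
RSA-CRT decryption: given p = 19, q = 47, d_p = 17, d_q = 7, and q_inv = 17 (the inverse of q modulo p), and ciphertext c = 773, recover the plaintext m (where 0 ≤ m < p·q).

m₁ = c^(d_p) mod p: c ≡ 13 (mod 19), and 13^17 mod 19 = 3.
m₂ = c^(d_q) mod q: c ≡ 21 (mod 47), and 21^7 mod 47 = 37.
h = q_inv·(m₁ − m₂) mod p = 17·(3 − 37) mod 19 = 11.
m = m₂ + h·q = 37 + 11·47 = 554.

554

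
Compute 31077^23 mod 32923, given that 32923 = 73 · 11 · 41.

3935

Mod 73: 31077 ≡ 52; 52^23 ≡ 66 (mod 73).
Mod 11: 31077 ≡ 2; by Fermat, exponent reduces to 23 mod 10 = 3; 2^3 ≡ 8 (mod 11).
Mod 41: 31077 ≡ 40; 40^23 ≡ 40 (mod 41).
Combine by CRT: x ≡ 66 (mod 73), x ≡ 8 (mod 11), x ≡ 40 (mod 41) ⇒ x ≡ 3935 (mod 32923).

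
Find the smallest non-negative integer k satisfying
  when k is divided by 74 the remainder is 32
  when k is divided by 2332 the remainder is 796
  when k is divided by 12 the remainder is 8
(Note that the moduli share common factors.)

31112

Combine the congruences pairwise.
gcd(74, 2332) = 2 and 2 | (796 − 32), so the pair is consistent; merging gives k ≡ 31112 (mod 86284), where 86284 = lcm(74, 2332).
gcd(86284, 12) = 4 and 4 | (8 − 31112), so the pair is consistent; merging gives k ≡ 31112 (mod 258852), where 258852 = lcm(86284, 12).
The solution is unique modulo lcm(74, 2332, 12) = 258852.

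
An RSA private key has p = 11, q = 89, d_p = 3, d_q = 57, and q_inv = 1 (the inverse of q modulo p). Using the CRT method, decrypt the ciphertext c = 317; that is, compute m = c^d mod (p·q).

m₁ = c^(d_p) mod p: c ≡ 9 (mod 11), and 9^3 mod 11 = 3.
m₂ = c^(d_q) mod q: c ≡ 50 (mod 89), and 50^57 mod 89 = 81.
h = q_inv·(m₁ − m₂) mod p = 1·(3 − 81) mod 11 = 10.
m = m₂ + h·q = 81 + 10·89 = 971.

971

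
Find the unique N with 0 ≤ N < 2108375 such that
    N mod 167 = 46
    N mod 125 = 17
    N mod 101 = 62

The moduli are pairwise coprime; M = 167·125·101 = 2108375.
M/167 = 12625; 12625 ≡ 100 (mod 167); 100·162 ≡ 1, so inverse 162.
M/125 = 16867; 16867 ≡ 117 (mod 125); 117·78 ≡ 1, so inverse 78.
M/101 = 20875; 20875 ≡ 69 (mod 101); 69·41 ≡ 1, so inverse 41.
N ≡ 46·12625·162 + 17·16867·78 + 62·20875·41 = 169511392.
169511392 mod 2108375 = 841392.

841392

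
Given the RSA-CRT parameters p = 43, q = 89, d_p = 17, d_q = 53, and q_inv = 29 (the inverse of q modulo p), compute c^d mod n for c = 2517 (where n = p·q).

2981

m₁ = c^(d_p) mod p: c ≡ 23 (mod 43), and 23^17 mod 43 = 14.
m₂ = c^(d_q) mod q: c ≡ 25 (mod 89), and 25^53 mod 89 = 44.
h = q_inv·(m₁ − m₂) mod p = 29·(14 − 44) mod 43 = 33.
m = m₂ + h·q = 44 + 33·89 = 2981.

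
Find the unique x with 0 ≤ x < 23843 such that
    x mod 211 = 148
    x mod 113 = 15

8377

From x ≡ 148 (mod 211) write x = 148 + 211t. Substituting into x ≡ 15 (mod 113) gives 211t ≡ 93 (mod 113), and since 98⁻¹ ≡ 15 (mod 113), t ≡ 39. Hence x ≡ 148 + 211·39 = 8377 (mod 23843).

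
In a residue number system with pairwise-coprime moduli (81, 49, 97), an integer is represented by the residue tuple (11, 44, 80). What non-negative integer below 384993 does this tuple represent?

The moduli are pairwise coprime; N = 81·49·97 = 384993.
N/81 = 4753; 4753 ≡ 55 (mod 81); 55·28 ≡ 1, so inverse 28.
N/49 = 7857; 7857 ≡ 17 (mod 49); 17·26 ≡ 1, so inverse 26.
N/97 = 3969; 3969 ≡ 89 (mod 97); 89·12 ≡ 1, so inverse 12.
x ≡ 11·4753·28 + 44·7857·26 + 80·3969·12 = 14262572.
14262572 mod 384993 = 17831.

17831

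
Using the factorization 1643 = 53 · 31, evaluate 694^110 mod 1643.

997

Mod 53: 694 ≡ 5; by Fermat, exponent reduces to 110 mod 52 = 6; 5^6 ≡ 43 (mod 53).
Mod 31: 694 ≡ 12; by Fermat, exponent reduces to 110 mod 30 = 20; 12^20 ≡ 5 (mod 31).
Combine by CRT: x ≡ 43 (mod 53), x ≡ 5 (mod 31) ⇒ x ≡ 997 (mod 1643).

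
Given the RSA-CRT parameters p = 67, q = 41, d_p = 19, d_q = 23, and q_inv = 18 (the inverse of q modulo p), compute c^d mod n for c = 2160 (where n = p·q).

m₁ = c^(d_p) mod p: c ≡ 16 (mod 67), and 16^19 mod 67 = 19.
m₂ = c^(d_q) mod q: c ≡ 28 (mod 41), and 28^23 mod 41 = 24.
h = q_inv·(m₁ − m₂) mod p = 18·(19 − 24) mod 67 = 44.
m = m₂ + h·q = 24 + 44·41 = 1828.

1828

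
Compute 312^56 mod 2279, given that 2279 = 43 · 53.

Mod 43: 312 ≡ 11; by Fermat, exponent reduces to 56 mod 42 = 14; 11^14 ≡ 1 (mod 43).
Mod 53: 312 ≡ 47; by Fermat, exponent reduces to 56 mod 52 = 4; 47^4 ≡ 24 (mod 53).
Combine by CRT: x ≡ 1 (mod 43), x ≡ 24 (mod 53) ⇒ x ≡ 130 (mod 2279).

130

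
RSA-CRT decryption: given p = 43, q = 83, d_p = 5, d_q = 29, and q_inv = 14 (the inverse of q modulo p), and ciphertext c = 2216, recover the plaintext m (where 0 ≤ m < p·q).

m₁ = c^(d_p) mod p: c ≡ 23 (mod 43), and 23^5 mod 43 = 17.
m₂ = c^(d_q) mod q: c ≡ 58 (mod 83), and 58^29 mod 83 = 76.
h = q_inv·(m₁ − m₂) mod p = 14·(17 − 76) mod 43 = 34.
m = m₂ + h·q = 76 + 34·83 = 2898.

2898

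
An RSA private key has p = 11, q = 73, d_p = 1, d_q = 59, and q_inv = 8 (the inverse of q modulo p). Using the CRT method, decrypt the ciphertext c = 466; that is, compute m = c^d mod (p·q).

m₁ = c^(d_p) mod p: c ≡ 4 (mod 11), and 4^1 mod 11 = 4.
m₂ = c^(d_q) mod q: c ≡ 28 (mod 73), and 28^59 mod 73 = 31.
h = q_inv·(m₁ − m₂) mod p = 8·(4 − 31) mod 11 = 4.
m = m₂ + h·q = 31 + 4·73 = 323.

323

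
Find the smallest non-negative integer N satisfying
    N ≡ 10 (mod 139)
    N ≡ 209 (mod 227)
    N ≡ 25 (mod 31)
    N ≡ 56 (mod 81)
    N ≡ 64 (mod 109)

Combine the congruences pairwise.
From N ≡ 10 (mod 139) write N = 10 + 139t. Substituting into N ≡ 209 (mod 227) gives 139t ≡ 199 (mod 227), and since 139⁻¹ ≡ 49 (mod 227), t ≡ 217. Hence N ≡ 10 + 139·217 = 30173 (mod 31553).
From N ≡ 30173 (mod 31553) write N = 30173 + 31553t. Substituting into N ≡ 25 (mod 31) gives 31553t ≡ 15 (mod 31), and since 26⁻¹ ≡ 6 (mod 31), t ≡ 28. Hence N ≡ 30173 + 31553·28 = 913657 (mod 978143).
From N ≡ 913657 (mod 978143) write N = 913657 + 978143t. Substituting into N ≡ 56 (mod 81) gives 978143t ≡ 79 (mod 81), and since 68⁻¹ ≡ 56 (mod 81), t ≡ 50. Hence N ≡ 913657 + 978143·50 = 49820807 (mod 79229583).
From N ≡ 49820807 (mod 79229583) write N = 49820807 + 79229583t. Substituting into N ≡ 64 (mod 109) gives 79229583t ≡ 105 (mod 109), and since 99⁻¹ ≡ 98 (mod 109), t ≡ 44. Hence N ≡ 49820807 + 79229583·44 = 3535922459 (mod 8636024547).

3535922459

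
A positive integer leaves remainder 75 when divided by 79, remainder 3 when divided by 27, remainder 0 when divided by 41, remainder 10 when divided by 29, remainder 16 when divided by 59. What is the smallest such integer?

5495394

Combine the congruences pairwise.
From m ≡ 75 (mod 79) write m = 75 + 79t. Substituting into m ≡ 3 (mod 27) gives 79t ≡ 9 (mod 27), and since 25⁻¹ ≡ 13 (mod 27), t ≡ 9. Hence m ≡ 75 + 79·9 = 786 (mod 2133).
From m ≡ 786 (mod 2133) write m = 786 + 2133t. Substituting into m ≡ 0 (mod 41) gives 2133t ≡ 34 (mod 41), and since 1⁻¹ ≡ 1 (mod 41), t ≡ 34. Hence m ≡ 786 + 2133·34 = 73308 (mod 87453).
From m ≡ 73308 (mod 87453) write m = 73308 + 87453t. Substituting into m ≡ 10 (mod 29) gives 87453t ≡ 14 (mod 29), and since 18⁻¹ ≡ 21 (mod 29), t ≡ 4. Hence m ≡ 73308 + 87453·4 = 423120 (mod 2536137).
From m ≡ 423120 (mod 2536137) write m = 423120 + 2536137t. Substituting into m ≡ 16 (mod 59) gives 2536137t ≡ 44 (mod 59), and since 22⁻¹ ≡ 51 (mod 59), t ≡ 2. Hence m ≡ 423120 + 2536137·2 = 5495394 (mod 149632083).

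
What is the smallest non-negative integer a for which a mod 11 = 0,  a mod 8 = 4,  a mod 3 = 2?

44

The moduli are pairwise coprime; N = 11·8·3 = 264.
N/11 = 24; 24 ≡ 2 (mod 11); 2·6 ≡ 1, so inverse 6.
N/8 = 33; 33 ≡ 1 (mod 8), inverse 1.
N/3 = 88; 88 ≡ 1 (mod 3), inverse 1.
a ≡ 0·24·6 + 4·33·1 + 2·88·1 = 308.
308 mod 264 = 44.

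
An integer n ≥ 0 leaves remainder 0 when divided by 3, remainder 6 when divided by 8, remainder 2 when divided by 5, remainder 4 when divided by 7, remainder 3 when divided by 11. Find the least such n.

102

Combine the congruences pairwise.
From n ≡ 0 (mod 3) write n = 0 + 3t. Substituting into n ≡ 6 (mod 8) gives 3t ≡ 6 (mod 8), and since 3⁻¹ ≡ 3 (mod 8), t ≡ 2. Hence n ≡ 0 + 3·2 = 6 (mod 24).
From n ≡ 6 (mod 24) write n = 6 + 24t. Substituting into n ≡ 2 (mod 5) gives 24t ≡ 1 (mod 5), and since 4⁻¹ ≡ 4 (mod 5), t ≡ 4. Hence n ≡ 6 + 24·4 = 102 (mod 120).
From n ≡ 102 (mod 120) write n = 102 + 120t. Substituting into n ≡ 4 (mod 7) gives 120t ≡ 0 (mod 7), and since 1⁻¹ ≡ 1 (mod 7), t ≡ 0. Hence n ≡ 102 + 120·0 = 102 (mod 840).
From n ≡ 102 (mod 840) write n = 102 + 840t. Substituting into n ≡ 3 (mod 11) gives 840t ≡ 0 (mod 11), and since 4⁻¹ ≡ 3 (mod 11), t ≡ 0. Hence n ≡ 102 + 840·0 = 102 (mod 9240).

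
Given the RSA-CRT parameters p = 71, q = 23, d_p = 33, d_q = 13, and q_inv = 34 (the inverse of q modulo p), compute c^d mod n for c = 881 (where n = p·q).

m₁ = c^(d_p) mod p: c ≡ 29 (mod 71), and 29^33 mod 71 = 58.
m₂ = c^(d_q) mod q: c ≡ 7 (mod 23), and 7^13 mod 23 = 20.
h = q_inv·(m₁ − m₂) mod p = 34·(58 − 20) mod 71 = 14.
m = m₂ + h·q = 20 + 14·23 = 342.

342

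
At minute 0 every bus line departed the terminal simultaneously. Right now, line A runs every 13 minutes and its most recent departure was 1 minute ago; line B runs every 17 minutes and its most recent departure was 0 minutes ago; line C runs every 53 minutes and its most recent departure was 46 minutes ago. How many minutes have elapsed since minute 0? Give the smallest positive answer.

11441

The moduli are pairwise coprime; N = 13·17·53 = 11713.
N/13 = 901; 901 ≡ 4 (mod 13); 4·10 ≡ 1, so inverse 10.
N/17 = 689; 689 ≡ 9 (mod 17); 9·2 ≡ 1, so inverse 2.
N/53 = 221; 221 ≡ 9 (mod 53); 9·6 ≡ 1, so inverse 6.
t ≡ 1·901·10 + 0·689·2 + 46·221·6 = 70006.
70006 mod 11713 = 11441.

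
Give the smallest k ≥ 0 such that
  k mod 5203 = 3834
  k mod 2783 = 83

97488

gcd(5203, 2783) = 121 and 121 | (83 − 3834), so the pair is consistent; merging gives k ≡ 97488 (mod 119669), where 119669 = lcm(5203, 2783).
The solution is unique modulo lcm(5203, 2783) = 119669.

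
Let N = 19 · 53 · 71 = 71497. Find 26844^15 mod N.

68616

Mod 19: 26844 ≡ 16; 16^15 ≡ 7 (mod 19).
Mod 53: 26844 ≡ 26; 26^15 ≡ 34 (mod 53).
Mod 71: 26844 ≡ 6; 6^15 ≡ 30 (mod 71).
Combine by CRT: x ≡ 7 (mod 19), x ≡ 34 (mod 53), x ≡ 30 (mod 71) ⇒ x ≡ 68616 (mod 71497).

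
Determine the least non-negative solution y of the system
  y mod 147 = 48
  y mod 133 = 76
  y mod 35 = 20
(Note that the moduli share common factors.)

3135

gcd(147, 133) = 7 and 7 | (76 − 48), so the pair is consistent; merging gives y ≡ 342 (mod 2793), where 2793 = lcm(147, 133).
gcd(2793, 35) = 7 and 7 | (20 − 342), so the pair is consistent; merging gives y ≡ 3135 (mod 13965), where 13965 = lcm(2793, 35).
The solution is unique modulo lcm(147, 133, 35) = 13965.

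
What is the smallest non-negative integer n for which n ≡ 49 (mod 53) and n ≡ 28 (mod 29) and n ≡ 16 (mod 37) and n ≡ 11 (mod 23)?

466290

The moduli are pairwise coprime; M = 53·29·37·23 = 1307987.
M/53 = 24679; 24679 ≡ 34 (mod 53); 34·39 ≡ 1, so inverse 39.
M/29 = 45103; 45103 ≡ 8 (mod 29); 8·11 ≡ 1, so inverse 11.
M/37 = 35351; 35351 ≡ 16 (mod 37); 16·7 ≡ 1, so inverse 7.
M/23 = 56869; 56869 ≡ 13 (mod 23); 13·16 ≡ 1, so inverse 16.
n ≡ 49·24679·39 + 28·45103·11 + 16·35351·7 + 11·56869·16 = 75021549.
75021549 mod 1307987 = 466290.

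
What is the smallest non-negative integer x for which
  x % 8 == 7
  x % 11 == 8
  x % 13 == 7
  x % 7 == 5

943

The moduli are pairwise coprime; N = 8·11·13·7 = 8008.
N/8 = 1001; 1001 ≡ 1 (mod 8), inverse 1.
N/11 = 728; 728 ≡ 2 (mod 11); 2·6 ≡ 1, so inverse 6.
N/13 = 616; 616 ≡ 5 (mod 13); 5·8 ≡ 1, so inverse 8.
N/7 = 1144; 1144 ≡ 3 (mod 7); 3·5 ≡ 1, so inverse 5.
x ≡ 7·1001·1 + 8·728·6 + 7·616·8 + 5·1144·5 = 105047.
105047 mod 8008 = 943.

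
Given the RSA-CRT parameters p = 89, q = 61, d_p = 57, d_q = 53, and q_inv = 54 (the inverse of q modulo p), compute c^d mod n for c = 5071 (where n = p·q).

708

m₁ = c^(d_p) mod p: c ≡ 87 (mod 89), and 87^57 mod 89 = 85.
m₂ = c^(d_q) mod q: c ≡ 8 (mod 61), and 8^53 mod 61 = 37.
h = q_inv·(m₁ − m₂) mod p = 54·(85 − 37) mod 89 = 11.
m = m₂ + h·q = 37 + 11·61 = 708.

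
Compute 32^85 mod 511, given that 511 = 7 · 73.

Mod 7: 32 ≡ 4; by Fermat, exponent reduces to 85 mod 6 = 1; 4^1 ≡ 4 (mod 7).
Mod 73: 32 ≡ 32; by Fermat, exponent reduces to 85 mod 72 = 13; 32^13 ≡ 4 (mod 73).
Combine by CRT: x ≡ 4 (mod 7), x ≡ 4 (mod 73) ⇒ x ≡ 4 (mod 511).

4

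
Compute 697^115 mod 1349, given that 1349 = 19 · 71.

162

Mod 19: 697 ≡ 13; by Fermat, exponent reduces to 115 mod 18 = 7; 13^7 ≡ 10 (mod 19).
Mod 71: 697 ≡ 58; by Fermat, exponent reduces to 115 mod 70 = 45; 58^45 ≡ 20 (mod 71).
Combine by CRT: x ≡ 10 (mod 19), x ≡ 20 (mod 71) ⇒ x ≡ 162 (mod 1349).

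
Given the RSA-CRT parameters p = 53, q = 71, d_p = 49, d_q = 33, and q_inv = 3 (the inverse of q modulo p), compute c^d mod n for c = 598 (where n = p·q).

1883

m₁ = c^(d_p) mod p: c ≡ 15 (mod 53), and 15^49 mod 53 = 28.
m₂ = c^(d_q) mod q: c ≡ 30 (mod 71), and 30^33 mod 71 = 37.
h = q_inv·(m₁ − m₂) mod p = 3·(28 − 37) mod 53 = 26.
m = m₂ + h·q = 37 + 26·71 = 1883.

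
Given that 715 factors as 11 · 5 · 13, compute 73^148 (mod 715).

Mod 11: 73 ≡ 7; by Fermat, exponent reduces to 148 mod 10 = 8; 7^8 ≡ 9 (mod 11).
Mod 5: 73 ≡ 3; since 4 | 148, by Fermat 3^148 ≡ 1 (mod 5).
Mod 13: 73 ≡ 8; by Fermat, exponent reduces to 148 mod 12 = 4; 8^4 ≡ 1 (mod 13).
Combine by CRT: x ≡ 9 (mod 11), x ≡ 1 (mod 5), x ≡ 1 (mod 13) ⇒ x ≡ 196 (mod 715).

196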